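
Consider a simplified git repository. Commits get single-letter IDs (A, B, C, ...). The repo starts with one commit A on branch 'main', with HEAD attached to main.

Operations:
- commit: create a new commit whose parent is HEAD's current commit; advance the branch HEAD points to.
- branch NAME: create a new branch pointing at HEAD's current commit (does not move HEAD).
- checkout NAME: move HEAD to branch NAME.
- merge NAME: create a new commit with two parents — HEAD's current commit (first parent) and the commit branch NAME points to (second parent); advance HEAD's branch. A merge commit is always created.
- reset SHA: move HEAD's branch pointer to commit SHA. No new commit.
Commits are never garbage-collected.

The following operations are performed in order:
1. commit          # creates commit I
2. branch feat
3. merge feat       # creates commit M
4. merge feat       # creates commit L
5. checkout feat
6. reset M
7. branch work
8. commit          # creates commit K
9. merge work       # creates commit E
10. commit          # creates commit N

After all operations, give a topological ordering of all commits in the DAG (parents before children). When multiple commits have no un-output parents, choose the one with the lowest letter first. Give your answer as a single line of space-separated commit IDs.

After op 1 (commit): HEAD=main@I [main=I]
After op 2 (branch): HEAD=main@I [feat=I main=I]
After op 3 (merge): HEAD=main@M [feat=I main=M]
After op 4 (merge): HEAD=main@L [feat=I main=L]
After op 5 (checkout): HEAD=feat@I [feat=I main=L]
After op 6 (reset): HEAD=feat@M [feat=M main=L]
After op 7 (branch): HEAD=feat@M [feat=M main=L work=M]
After op 8 (commit): HEAD=feat@K [feat=K main=L work=M]
After op 9 (merge): HEAD=feat@E [feat=E main=L work=M]
After op 10 (commit): HEAD=feat@N [feat=N main=L work=M]
commit A: parents=[]
commit E: parents=['K', 'M']
commit I: parents=['A']
commit K: parents=['M']
commit L: parents=['M', 'I']
commit M: parents=['I', 'I']
commit N: parents=['E']

Answer: A I M K E L N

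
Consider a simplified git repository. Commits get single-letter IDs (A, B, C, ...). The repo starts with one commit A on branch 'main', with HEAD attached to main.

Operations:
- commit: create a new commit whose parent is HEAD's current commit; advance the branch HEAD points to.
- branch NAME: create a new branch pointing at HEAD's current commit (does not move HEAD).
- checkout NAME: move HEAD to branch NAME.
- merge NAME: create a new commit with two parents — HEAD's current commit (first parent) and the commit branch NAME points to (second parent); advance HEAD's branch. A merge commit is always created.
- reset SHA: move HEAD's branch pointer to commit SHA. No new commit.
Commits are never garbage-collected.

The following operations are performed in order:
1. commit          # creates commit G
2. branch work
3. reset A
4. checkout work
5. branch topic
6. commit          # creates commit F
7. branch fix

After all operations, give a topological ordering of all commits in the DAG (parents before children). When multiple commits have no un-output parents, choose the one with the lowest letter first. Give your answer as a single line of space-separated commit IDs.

Answer: A G F

Derivation:
After op 1 (commit): HEAD=main@G [main=G]
After op 2 (branch): HEAD=main@G [main=G work=G]
After op 3 (reset): HEAD=main@A [main=A work=G]
After op 4 (checkout): HEAD=work@G [main=A work=G]
After op 5 (branch): HEAD=work@G [main=A topic=G work=G]
After op 6 (commit): HEAD=work@F [main=A topic=G work=F]
After op 7 (branch): HEAD=work@F [fix=F main=A topic=G work=F]
commit A: parents=[]
commit F: parents=['G']
commit G: parents=['A']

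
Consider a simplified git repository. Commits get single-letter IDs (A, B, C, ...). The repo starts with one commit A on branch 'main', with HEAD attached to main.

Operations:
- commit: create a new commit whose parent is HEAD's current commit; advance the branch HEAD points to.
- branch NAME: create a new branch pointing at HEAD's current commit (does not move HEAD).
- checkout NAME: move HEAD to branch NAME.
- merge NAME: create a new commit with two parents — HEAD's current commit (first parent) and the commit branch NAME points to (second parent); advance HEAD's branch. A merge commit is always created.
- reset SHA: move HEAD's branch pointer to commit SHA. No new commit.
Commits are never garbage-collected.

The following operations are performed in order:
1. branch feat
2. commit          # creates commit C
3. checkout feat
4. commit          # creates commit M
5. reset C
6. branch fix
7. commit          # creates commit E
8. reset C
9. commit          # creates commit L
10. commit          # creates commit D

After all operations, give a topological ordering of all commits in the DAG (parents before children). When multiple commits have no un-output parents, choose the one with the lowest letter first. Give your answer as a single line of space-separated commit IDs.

Answer: A C E L D M

Derivation:
After op 1 (branch): HEAD=main@A [feat=A main=A]
After op 2 (commit): HEAD=main@C [feat=A main=C]
After op 3 (checkout): HEAD=feat@A [feat=A main=C]
After op 4 (commit): HEAD=feat@M [feat=M main=C]
After op 5 (reset): HEAD=feat@C [feat=C main=C]
After op 6 (branch): HEAD=feat@C [feat=C fix=C main=C]
After op 7 (commit): HEAD=feat@E [feat=E fix=C main=C]
After op 8 (reset): HEAD=feat@C [feat=C fix=C main=C]
After op 9 (commit): HEAD=feat@L [feat=L fix=C main=C]
After op 10 (commit): HEAD=feat@D [feat=D fix=C main=C]
commit A: parents=[]
commit C: parents=['A']
commit D: parents=['L']
commit E: parents=['C']
commit L: parents=['C']
commit M: parents=['A']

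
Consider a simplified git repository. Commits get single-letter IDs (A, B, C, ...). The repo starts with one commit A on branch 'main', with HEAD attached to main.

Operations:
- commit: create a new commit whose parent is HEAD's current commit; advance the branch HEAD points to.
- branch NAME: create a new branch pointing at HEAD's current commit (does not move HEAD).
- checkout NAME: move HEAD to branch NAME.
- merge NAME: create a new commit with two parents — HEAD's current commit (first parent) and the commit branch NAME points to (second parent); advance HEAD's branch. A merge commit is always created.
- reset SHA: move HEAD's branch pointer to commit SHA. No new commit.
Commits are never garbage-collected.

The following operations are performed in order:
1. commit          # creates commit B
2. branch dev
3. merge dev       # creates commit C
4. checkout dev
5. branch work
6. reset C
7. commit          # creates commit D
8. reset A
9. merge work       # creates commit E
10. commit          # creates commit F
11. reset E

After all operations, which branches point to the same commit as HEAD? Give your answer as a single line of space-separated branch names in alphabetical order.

After op 1 (commit): HEAD=main@B [main=B]
After op 2 (branch): HEAD=main@B [dev=B main=B]
After op 3 (merge): HEAD=main@C [dev=B main=C]
After op 4 (checkout): HEAD=dev@B [dev=B main=C]
After op 5 (branch): HEAD=dev@B [dev=B main=C work=B]
After op 6 (reset): HEAD=dev@C [dev=C main=C work=B]
After op 7 (commit): HEAD=dev@D [dev=D main=C work=B]
After op 8 (reset): HEAD=dev@A [dev=A main=C work=B]
After op 9 (merge): HEAD=dev@E [dev=E main=C work=B]
After op 10 (commit): HEAD=dev@F [dev=F main=C work=B]
After op 11 (reset): HEAD=dev@E [dev=E main=C work=B]

Answer: dev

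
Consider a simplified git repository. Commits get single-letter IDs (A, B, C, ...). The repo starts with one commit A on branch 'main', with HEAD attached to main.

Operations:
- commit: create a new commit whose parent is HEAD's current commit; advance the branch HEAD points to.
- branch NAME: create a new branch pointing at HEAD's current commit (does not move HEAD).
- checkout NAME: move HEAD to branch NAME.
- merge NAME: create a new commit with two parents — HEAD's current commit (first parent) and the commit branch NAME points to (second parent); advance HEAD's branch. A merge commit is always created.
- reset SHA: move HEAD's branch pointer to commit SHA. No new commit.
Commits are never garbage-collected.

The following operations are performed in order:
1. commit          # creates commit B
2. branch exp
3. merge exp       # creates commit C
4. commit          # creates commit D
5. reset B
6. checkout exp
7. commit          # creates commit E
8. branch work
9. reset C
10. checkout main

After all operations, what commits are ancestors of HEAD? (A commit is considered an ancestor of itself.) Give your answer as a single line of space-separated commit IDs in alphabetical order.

Answer: A B

Derivation:
After op 1 (commit): HEAD=main@B [main=B]
After op 2 (branch): HEAD=main@B [exp=B main=B]
After op 3 (merge): HEAD=main@C [exp=B main=C]
After op 4 (commit): HEAD=main@D [exp=B main=D]
After op 5 (reset): HEAD=main@B [exp=B main=B]
After op 6 (checkout): HEAD=exp@B [exp=B main=B]
After op 7 (commit): HEAD=exp@E [exp=E main=B]
After op 8 (branch): HEAD=exp@E [exp=E main=B work=E]
After op 9 (reset): HEAD=exp@C [exp=C main=B work=E]
After op 10 (checkout): HEAD=main@B [exp=C main=B work=E]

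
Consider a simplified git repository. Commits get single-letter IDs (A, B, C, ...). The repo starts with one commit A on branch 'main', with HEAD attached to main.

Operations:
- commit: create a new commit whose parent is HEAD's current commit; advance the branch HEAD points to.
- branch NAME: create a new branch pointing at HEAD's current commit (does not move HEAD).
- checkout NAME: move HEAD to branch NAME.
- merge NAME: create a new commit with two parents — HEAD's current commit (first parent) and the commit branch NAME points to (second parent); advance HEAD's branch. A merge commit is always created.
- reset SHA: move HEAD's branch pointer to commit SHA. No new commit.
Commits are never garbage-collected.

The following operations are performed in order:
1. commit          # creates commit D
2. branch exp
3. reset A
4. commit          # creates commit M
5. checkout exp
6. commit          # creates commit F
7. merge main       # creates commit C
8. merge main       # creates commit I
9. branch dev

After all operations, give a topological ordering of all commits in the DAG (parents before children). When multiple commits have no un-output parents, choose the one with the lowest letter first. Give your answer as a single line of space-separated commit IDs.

After op 1 (commit): HEAD=main@D [main=D]
After op 2 (branch): HEAD=main@D [exp=D main=D]
After op 3 (reset): HEAD=main@A [exp=D main=A]
After op 4 (commit): HEAD=main@M [exp=D main=M]
After op 5 (checkout): HEAD=exp@D [exp=D main=M]
After op 6 (commit): HEAD=exp@F [exp=F main=M]
After op 7 (merge): HEAD=exp@C [exp=C main=M]
After op 8 (merge): HEAD=exp@I [exp=I main=M]
After op 9 (branch): HEAD=exp@I [dev=I exp=I main=M]
commit A: parents=[]
commit C: parents=['F', 'M']
commit D: parents=['A']
commit F: parents=['D']
commit I: parents=['C', 'M']
commit M: parents=['A']

Answer: A D F M C I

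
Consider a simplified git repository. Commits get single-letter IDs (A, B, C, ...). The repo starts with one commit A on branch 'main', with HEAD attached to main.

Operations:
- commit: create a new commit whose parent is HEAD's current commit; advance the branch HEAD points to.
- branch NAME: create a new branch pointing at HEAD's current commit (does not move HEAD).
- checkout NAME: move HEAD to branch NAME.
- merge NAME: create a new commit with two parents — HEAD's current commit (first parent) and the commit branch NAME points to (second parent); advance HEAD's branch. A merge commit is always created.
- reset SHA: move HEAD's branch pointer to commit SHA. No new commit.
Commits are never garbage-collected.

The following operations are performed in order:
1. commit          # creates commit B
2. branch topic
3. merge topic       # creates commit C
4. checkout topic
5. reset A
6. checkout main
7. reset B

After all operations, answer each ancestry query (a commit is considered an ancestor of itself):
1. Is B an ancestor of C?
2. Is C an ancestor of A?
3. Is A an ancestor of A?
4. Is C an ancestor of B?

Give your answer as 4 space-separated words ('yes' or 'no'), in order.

Answer: yes no yes no

Derivation:
After op 1 (commit): HEAD=main@B [main=B]
After op 2 (branch): HEAD=main@B [main=B topic=B]
After op 3 (merge): HEAD=main@C [main=C topic=B]
After op 4 (checkout): HEAD=topic@B [main=C topic=B]
After op 5 (reset): HEAD=topic@A [main=C topic=A]
After op 6 (checkout): HEAD=main@C [main=C topic=A]
After op 7 (reset): HEAD=main@B [main=B topic=A]
ancestors(C) = {A,B,C}; B in? yes
ancestors(A) = {A}; C in? no
ancestors(A) = {A}; A in? yes
ancestors(B) = {A,B}; C in? no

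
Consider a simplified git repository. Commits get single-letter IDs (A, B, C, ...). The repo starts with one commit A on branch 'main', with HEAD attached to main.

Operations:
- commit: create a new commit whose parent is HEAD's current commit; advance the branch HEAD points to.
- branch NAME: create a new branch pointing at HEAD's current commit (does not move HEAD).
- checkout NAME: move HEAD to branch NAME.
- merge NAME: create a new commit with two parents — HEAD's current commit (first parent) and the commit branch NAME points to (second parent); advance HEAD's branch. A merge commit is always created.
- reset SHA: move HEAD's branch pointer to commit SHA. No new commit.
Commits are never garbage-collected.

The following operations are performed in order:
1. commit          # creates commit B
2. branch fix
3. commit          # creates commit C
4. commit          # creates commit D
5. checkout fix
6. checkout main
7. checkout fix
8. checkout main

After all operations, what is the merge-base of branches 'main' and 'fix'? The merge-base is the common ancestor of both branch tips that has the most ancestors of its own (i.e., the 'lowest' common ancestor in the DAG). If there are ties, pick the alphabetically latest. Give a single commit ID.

After op 1 (commit): HEAD=main@B [main=B]
After op 2 (branch): HEAD=main@B [fix=B main=B]
After op 3 (commit): HEAD=main@C [fix=B main=C]
After op 4 (commit): HEAD=main@D [fix=B main=D]
After op 5 (checkout): HEAD=fix@B [fix=B main=D]
After op 6 (checkout): HEAD=main@D [fix=B main=D]
After op 7 (checkout): HEAD=fix@B [fix=B main=D]
After op 8 (checkout): HEAD=main@D [fix=B main=D]
ancestors(main=D): ['A', 'B', 'C', 'D']
ancestors(fix=B): ['A', 'B']
common: ['A', 'B']

Answer: B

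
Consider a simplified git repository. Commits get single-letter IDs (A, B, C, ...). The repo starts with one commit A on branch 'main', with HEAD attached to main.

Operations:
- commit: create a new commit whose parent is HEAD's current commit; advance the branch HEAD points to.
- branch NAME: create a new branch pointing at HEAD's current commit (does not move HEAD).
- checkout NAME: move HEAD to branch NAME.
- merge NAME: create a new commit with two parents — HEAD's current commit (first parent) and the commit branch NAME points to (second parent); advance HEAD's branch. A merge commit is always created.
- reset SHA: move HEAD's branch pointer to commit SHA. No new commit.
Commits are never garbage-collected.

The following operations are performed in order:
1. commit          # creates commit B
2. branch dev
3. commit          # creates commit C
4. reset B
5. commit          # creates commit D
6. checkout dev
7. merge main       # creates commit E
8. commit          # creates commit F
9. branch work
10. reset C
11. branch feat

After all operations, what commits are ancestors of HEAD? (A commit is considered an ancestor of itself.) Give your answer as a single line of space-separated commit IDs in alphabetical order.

After op 1 (commit): HEAD=main@B [main=B]
After op 2 (branch): HEAD=main@B [dev=B main=B]
After op 3 (commit): HEAD=main@C [dev=B main=C]
After op 4 (reset): HEAD=main@B [dev=B main=B]
After op 5 (commit): HEAD=main@D [dev=B main=D]
After op 6 (checkout): HEAD=dev@B [dev=B main=D]
After op 7 (merge): HEAD=dev@E [dev=E main=D]
After op 8 (commit): HEAD=dev@F [dev=F main=D]
After op 9 (branch): HEAD=dev@F [dev=F main=D work=F]
After op 10 (reset): HEAD=dev@C [dev=C main=D work=F]
After op 11 (branch): HEAD=dev@C [dev=C feat=C main=D work=F]

Answer: A B C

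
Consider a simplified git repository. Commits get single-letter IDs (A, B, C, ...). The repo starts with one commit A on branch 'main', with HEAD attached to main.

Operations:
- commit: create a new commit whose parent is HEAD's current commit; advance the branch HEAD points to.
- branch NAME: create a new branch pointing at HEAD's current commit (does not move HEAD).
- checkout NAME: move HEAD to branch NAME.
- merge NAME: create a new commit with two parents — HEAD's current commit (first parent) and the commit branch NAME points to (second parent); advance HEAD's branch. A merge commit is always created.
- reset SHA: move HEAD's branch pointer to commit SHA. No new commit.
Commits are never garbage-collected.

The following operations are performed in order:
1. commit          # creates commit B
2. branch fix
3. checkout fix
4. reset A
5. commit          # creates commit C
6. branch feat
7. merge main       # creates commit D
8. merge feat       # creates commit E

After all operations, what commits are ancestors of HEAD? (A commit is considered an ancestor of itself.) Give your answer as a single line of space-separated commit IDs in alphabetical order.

After op 1 (commit): HEAD=main@B [main=B]
After op 2 (branch): HEAD=main@B [fix=B main=B]
After op 3 (checkout): HEAD=fix@B [fix=B main=B]
After op 4 (reset): HEAD=fix@A [fix=A main=B]
After op 5 (commit): HEAD=fix@C [fix=C main=B]
After op 6 (branch): HEAD=fix@C [feat=C fix=C main=B]
After op 7 (merge): HEAD=fix@D [feat=C fix=D main=B]
After op 8 (merge): HEAD=fix@E [feat=C fix=E main=B]

Answer: A B C D E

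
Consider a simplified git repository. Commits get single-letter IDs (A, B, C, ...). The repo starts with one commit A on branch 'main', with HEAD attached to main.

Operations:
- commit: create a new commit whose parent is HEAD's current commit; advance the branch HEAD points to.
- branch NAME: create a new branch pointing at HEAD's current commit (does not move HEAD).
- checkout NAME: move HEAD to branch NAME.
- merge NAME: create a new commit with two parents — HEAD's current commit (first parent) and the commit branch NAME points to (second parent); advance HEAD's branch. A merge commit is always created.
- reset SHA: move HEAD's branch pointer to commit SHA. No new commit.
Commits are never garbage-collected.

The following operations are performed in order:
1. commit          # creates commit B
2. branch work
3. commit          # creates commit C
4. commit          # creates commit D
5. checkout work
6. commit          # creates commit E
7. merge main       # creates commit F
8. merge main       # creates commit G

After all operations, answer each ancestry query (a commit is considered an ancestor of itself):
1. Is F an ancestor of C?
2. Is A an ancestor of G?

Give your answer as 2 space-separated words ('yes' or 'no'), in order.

After op 1 (commit): HEAD=main@B [main=B]
After op 2 (branch): HEAD=main@B [main=B work=B]
After op 3 (commit): HEAD=main@C [main=C work=B]
After op 4 (commit): HEAD=main@D [main=D work=B]
After op 5 (checkout): HEAD=work@B [main=D work=B]
After op 6 (commit): HEAD=work@E [main=D work=E]
After op 7 (merge): HEAD=work@F [main=D work=F]
After op 8 (merge): HEAD=work@G [main=D work=G]
ancestors(C) = {A,B,C}; F in? no
ancestors(G) = {A,B,C,D,E,F,G}; A in? yes

Answer: no yes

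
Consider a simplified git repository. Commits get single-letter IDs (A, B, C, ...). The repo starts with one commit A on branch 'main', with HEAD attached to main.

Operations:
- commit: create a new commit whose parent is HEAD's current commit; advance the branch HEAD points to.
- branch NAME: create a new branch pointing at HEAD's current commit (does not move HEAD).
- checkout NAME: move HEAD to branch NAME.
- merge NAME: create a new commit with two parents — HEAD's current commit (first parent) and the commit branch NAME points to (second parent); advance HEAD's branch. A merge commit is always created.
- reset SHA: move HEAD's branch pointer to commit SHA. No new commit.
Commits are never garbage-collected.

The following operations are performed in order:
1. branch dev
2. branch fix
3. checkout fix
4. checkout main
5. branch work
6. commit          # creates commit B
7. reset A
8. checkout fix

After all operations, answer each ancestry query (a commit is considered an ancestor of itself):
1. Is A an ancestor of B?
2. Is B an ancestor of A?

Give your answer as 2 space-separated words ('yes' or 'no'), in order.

After op 1 (branch): HEAD=main@A [dev=A main=A]
After op 2 (branch): HEAD=main@A [dev=A fix=A main=A]
After op 3 (checkout): HEAD=fix@A [dev=A fix=A main=A]
After op 4 (checkout): HEAD=main@A [dev=A fix=A main=A]
After op 5 (branch): HEAD=main@A [dev=A fix=A main=A work=A]
After op 6 (commit): HEAD=main@B [dev=A fix=A main=B work=A]
After op 7 (reset): HEAD=main@A [dev=A fix=A main=A work=A]
After op 8 (checkout): HEAD=fix@A [dev=A fix=A main=A work=A]
ancestors(B) = {A,B}; A in? yes
ancestors(A) = {A}; B in? no

Answer: yes no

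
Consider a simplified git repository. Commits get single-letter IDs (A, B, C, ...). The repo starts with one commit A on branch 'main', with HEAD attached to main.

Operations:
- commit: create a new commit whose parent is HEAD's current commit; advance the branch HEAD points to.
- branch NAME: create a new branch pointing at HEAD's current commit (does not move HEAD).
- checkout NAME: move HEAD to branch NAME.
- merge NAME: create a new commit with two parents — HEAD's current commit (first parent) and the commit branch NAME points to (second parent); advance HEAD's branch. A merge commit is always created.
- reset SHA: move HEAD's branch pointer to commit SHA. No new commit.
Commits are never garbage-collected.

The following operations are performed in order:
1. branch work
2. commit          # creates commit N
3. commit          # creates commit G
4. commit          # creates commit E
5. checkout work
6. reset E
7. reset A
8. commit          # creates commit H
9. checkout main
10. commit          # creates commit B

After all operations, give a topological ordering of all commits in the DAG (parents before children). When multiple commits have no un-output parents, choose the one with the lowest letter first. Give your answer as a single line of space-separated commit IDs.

After op 1 (branch): HEAD=main@A [main=A work=A]
After op 2 (commit): HEAD=main@N [main=N work=A]
After op 3 (commit): HEAD=main@G [main=G work=A]
After op 4 (commit): HEAD=main@E [main=E work=A]
After op 5 (checkout): HEAD=work@A [main=E work=A]
After op 6 (reset): HEAD=work@E [main=E work=E]
After op 7 (reset): HEAD=work@A [main=E work=A]
After op 8 (commit): HEAD=work@H [main=E work=H]
After op 9 (checkout): HEAD=main@E [main=E work=H]
After op 10 (commit): HEAD=main@B [main=B work=H]
commit A: parents=[]
commit B: parents=['E']
commit E: parents=['G']
commit G: parents=['N']
commit H: parents=['A']
commit N: parents=['A']

Answer: A H N G E B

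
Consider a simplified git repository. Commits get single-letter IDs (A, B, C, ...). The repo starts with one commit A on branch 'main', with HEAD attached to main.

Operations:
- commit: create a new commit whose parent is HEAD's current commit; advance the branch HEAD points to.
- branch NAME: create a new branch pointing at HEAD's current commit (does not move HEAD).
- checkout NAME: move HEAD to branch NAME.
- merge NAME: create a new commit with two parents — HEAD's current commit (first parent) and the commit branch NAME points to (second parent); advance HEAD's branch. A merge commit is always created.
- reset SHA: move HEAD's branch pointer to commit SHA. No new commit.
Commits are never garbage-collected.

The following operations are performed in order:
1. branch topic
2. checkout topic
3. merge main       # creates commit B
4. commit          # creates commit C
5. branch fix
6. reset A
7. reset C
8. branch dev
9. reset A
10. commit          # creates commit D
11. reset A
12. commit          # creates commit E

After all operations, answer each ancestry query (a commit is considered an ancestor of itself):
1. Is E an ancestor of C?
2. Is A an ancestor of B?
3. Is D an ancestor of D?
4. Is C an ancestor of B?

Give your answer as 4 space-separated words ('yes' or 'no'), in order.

Answer: no yes yes no

Derivation:
After op 1 (branch): HEAD=main@A [main=A topic=A]
After op 2 (checkout): HEAD=topic@A [main=A topic=A]
After op 3 (merge): HEAD=topic@B [main=A topic=B]
After op 4 (commit): HEAD=topic@C [main=A topic=C]
After op 5 (branch): HEAD=topic@C [fix=C main=A topic=C]
After op 6 (reset): HEAD=topic@A [fix=C main=A topic=A]
After op 7 (reset): HEAD=topic@C [fix=C main=A topic=C]
After op 8 (branch): HEAD=topic@C [dev=C fix=C main=A topic=C]
After op 9 (reset): HEAD=topic@A [dev=C fix=C main=A topic=A]
After op 10 (commit): HEAD=topic@D [dev=C fix=C main=A topic=D]
After op 11 (reset): HEAD=topic@A [dev=C fix=C main=A topic=A]
After op 12 (commit): HEAD=topic@E [dev=C fix=C main=A topic=E]
ancestors(C) = {A,B,C}; E in? no
ancestors(B) = {A,B}; A in? yes
ancestors(D) = {A,D}; D in? yes
ancestors(B) = {A,B}; C in? no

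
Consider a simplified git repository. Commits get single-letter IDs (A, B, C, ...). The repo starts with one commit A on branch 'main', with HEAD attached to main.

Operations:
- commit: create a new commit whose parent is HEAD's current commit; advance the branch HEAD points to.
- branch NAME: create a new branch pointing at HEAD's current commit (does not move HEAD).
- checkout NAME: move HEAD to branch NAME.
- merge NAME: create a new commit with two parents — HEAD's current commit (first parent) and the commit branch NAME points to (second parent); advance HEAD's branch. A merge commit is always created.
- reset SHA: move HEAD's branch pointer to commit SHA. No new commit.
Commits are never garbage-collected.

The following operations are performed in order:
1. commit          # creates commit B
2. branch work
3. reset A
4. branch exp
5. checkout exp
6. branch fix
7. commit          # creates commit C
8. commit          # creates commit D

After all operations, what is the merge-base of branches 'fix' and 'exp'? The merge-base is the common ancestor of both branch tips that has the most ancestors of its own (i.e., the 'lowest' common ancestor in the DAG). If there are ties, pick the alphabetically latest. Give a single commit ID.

After op 1 (commit): HEAD=main@B [main=B]
After op 2 (branch): HEAD=main@B [main=B work=B]
After op 3 (reset): HEAD=main@A [main=A work=B]
After op 4 (branch): HEAD=main@A [exp=A main=A work=B]
After op 5 (checkout): HEAD=exp@A [exp=A main=A work=B]
After op 6 (branch): HEAD=exp@A [exp=A fix=A main=A work=B]
After op 7 (commit): HEAD=exp@C [exp=C fix=A main=A work=B]
After op 8 (commit): HEAD=exp@D [exp=D fix=A main=A work=B]
ancestors(fix=A): ['A']
ancestors(exp=D): ['A', 'C', 'D']
common: ['A']

Answer: A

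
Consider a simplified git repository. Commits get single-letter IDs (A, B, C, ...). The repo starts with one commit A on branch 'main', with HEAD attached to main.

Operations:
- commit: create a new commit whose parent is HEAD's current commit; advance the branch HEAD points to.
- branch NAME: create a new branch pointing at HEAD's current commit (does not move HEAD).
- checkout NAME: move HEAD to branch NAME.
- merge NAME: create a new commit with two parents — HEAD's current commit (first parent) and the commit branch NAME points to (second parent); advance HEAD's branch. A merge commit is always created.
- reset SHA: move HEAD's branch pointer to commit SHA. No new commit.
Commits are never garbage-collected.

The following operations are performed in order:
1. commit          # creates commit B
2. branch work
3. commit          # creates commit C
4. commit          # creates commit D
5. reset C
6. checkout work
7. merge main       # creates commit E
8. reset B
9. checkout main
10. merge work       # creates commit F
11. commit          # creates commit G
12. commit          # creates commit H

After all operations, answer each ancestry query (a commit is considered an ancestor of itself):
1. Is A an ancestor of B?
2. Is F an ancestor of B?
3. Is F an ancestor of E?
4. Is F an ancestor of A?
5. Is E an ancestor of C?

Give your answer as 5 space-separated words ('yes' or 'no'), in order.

Answer: yes no no no no

Derivation:
After op 1 (commit): HEAD=main@B [main=B]
After op 2 (branch): HEAD=main@B [main=B work=B]
After op 3 (commit): HEAD=main@C [main=C work=B]
After op 4 (commit): HEAD=main@D [main=D work=B]
After op 5 (reset): HEAD=main@C [main=C work=B]
After op 6 (checkout): HEAD=work@B [main=C work=B]
After op 7 (merge): HEAD=work@E [main=C work=E]
After op 8 (reset): HEAD=work@B [main=C work=B]
After op 9 (checkout): HEAD=main@C [main=C work=B]
After op 10 (merge): HEAD=main@F [main=F work=B]
After op 11 (commit): HEAD=main@G [main=G work=B]
After op 12 (commit): HEAD=main@H [main=H work=B]
ancestors(B) = {A,B}; A in? yes
ancestors(B) = {A,B}; F in? no
ancestors(E) = {A,B,C,E}; F in? no
ancestors(A) = {A}; F in? no
ancestors(C) = {A,B,C}; E in? no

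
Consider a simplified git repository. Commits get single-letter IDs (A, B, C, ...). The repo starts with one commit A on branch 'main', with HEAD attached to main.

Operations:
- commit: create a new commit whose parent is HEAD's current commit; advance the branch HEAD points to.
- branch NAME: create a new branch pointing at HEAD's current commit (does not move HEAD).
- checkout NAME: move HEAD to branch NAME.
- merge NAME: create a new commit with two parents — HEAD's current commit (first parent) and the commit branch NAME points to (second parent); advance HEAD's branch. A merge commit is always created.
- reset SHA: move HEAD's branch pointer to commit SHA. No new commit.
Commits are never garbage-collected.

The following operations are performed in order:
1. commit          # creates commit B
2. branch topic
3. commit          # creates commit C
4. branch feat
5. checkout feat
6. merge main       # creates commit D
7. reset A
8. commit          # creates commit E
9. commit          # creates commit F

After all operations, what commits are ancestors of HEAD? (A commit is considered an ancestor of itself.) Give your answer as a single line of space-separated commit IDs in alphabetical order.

Answer: A E F

Derivation:
After op 1 (commit): HEAD=main@B [main=B]
After op 2 (branch): HEAD=main@B [main=B topic=B]
After op 3 (commit): HEAD=main@C [main=C topic=B]
After op 4 (branch): HEAD=main@C [feat=C main=C topic=B]
After op 5 (checkout): HEAD=feat@C [feat=C main=C topic=B]
After op 6 (merge): HEAD=feat@D [feat=D main=C topic=B]
After op 7 (reset): HEAD=feat@A [feat=A main=C topic=B]
After op 8 (commit): HEAD=feat@E [feat=E main=C topic=B]
After op 9 (commit): HEAD=feat@F [feat=F main=C topic=B]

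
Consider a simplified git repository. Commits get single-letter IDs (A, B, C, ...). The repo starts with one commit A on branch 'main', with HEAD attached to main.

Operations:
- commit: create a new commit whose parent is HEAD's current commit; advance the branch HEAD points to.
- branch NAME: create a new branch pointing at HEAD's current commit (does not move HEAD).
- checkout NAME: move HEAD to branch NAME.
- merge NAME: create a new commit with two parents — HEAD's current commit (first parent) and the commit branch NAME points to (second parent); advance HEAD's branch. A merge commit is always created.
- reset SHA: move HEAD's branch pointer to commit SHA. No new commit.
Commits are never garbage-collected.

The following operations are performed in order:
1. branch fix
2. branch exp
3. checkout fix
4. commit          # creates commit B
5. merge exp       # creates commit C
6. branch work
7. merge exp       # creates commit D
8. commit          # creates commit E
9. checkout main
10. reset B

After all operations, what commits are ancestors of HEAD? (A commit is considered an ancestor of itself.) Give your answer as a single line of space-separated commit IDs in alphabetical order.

After op 1 (branch): HEAD=main@A [fix=A main=A]
After op 2 (branch): HEAD=main@A [exp=A fix=A main=A]
After op 3 (checkout): HEAD=fix@A [exp=A fix=A main=A]
After op 4 (commit): HEAD=fix@B [exp=A fix=B main=A]
After op 5 (merge): HEAD=fix@C [exp=A fix=C main=A]
After op 6 (branch): HEAD=fix@C [exp=A fix=C main=A work=C]
After op 7 (merge): HEAD=fix@D [exp=A fix=D main=A work=C]
After op 8 (commit): HEAD=fix@E [exp=A fix=E main=A work=C]
After op 9 (checkout): HEAD=main@A [exp=A fix=E main=A work=C]
After op 10 (reset): HEAD=main@B [exp=A fix=E main=B work=C]

Answer: A B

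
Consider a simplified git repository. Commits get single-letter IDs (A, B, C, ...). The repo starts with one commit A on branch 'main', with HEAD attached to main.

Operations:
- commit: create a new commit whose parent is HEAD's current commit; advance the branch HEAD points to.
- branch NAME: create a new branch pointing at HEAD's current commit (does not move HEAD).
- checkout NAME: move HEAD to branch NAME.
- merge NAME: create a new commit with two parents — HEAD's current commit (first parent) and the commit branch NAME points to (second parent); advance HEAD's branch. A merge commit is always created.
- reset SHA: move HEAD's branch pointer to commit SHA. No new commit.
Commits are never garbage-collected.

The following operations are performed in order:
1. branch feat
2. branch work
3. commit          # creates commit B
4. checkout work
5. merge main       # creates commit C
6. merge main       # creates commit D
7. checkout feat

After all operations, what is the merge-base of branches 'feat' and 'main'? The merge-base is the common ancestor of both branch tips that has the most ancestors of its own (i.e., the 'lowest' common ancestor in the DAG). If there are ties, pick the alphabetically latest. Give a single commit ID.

After op 1 (branch): HEAD=main@A [feat=A main=A]
After op 2 (branch): HEAD=main@A [feat=A main=A work=A]
After op 3 (commit): HEAD=main@B [feat=A main=B work=A]
After op 4 (checkout): HEAD=work@A [feat=A main=B work=A]
After op 5 (merge): HEAD=work@C [feat=A main=B work=C]
After op 6 (merge): HEAD=work@D [feat=A main=B work=D]
After op 7 (checkout): HEAD=feat@A [feat=A main=B work=D]
ancestors(feat=A): ['A']
ancestors(main=B): ['A', 'B']
common: ['A']

Answer: A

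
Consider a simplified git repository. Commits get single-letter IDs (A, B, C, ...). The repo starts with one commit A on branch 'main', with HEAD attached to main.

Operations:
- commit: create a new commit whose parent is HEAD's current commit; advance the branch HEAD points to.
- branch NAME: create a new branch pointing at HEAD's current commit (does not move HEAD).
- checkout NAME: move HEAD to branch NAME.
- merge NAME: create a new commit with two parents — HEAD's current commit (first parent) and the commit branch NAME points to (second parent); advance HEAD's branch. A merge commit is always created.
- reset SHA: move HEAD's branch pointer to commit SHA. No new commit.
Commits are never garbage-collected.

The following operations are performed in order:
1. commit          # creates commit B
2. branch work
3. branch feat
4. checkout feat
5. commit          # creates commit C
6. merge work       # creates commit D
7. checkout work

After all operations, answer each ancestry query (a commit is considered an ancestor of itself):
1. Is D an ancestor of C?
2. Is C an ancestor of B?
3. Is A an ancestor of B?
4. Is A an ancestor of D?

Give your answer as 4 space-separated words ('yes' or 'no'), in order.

Answer: no no yes yes

Derivation:
After op 1 (commit): HEAD=main@B [main=B]
After op 2 (branch): HEAD=main@B [main=B work=B]
After op 3 (branch): HEAD=main@B [feat=B main=B work=B]
After op 4 (checkout): HEAD=feat@B [feat=B main=B work=B]
After op 5 (commit): HEAD=feat@C [feat=C main=B work=B]
After op 6 (merge): HEAD=feat@D [feat=D main=B work=B]
After op 7 (checkout): HEAD=work@B [feat=D main=B work=B]
ancestors(C) = {A,B,C}; D in? no
ancestors(B) = {A,B}; C in? no
ancestors(B) = {A,B}; A in? yes
ancestors(D) = {A,B,C,D}; A in? yes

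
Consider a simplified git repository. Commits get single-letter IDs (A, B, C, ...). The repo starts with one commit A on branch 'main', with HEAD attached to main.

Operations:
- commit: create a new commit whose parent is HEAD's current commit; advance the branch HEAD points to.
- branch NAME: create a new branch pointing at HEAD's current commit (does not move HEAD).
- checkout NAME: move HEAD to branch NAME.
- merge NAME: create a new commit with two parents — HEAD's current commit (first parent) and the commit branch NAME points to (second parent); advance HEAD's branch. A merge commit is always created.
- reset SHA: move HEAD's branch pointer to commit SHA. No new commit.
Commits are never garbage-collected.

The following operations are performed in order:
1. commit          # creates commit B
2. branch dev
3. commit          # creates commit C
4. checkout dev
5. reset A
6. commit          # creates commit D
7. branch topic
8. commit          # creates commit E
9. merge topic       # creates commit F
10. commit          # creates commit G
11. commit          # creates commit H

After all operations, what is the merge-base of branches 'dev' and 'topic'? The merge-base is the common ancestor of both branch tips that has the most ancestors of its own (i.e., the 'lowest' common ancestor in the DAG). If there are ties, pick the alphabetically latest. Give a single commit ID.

After op 1 (commit): HEAD=main@B [main=B]
After op 2 (branch): HEAD=main@B [dev=B main=B]
After op 3 (commit): HEAD=main@C [dev=B main=C]
After op 4 (checkout): HEAD=dev@B [dev=B main=C]
After op 5 (reset): HEAD=dev@A [dev=A main=C]
After op 6 (commit): HEAD=dev@D [dev=D main=C]
After op 7 (branch): HEAD=dev@D [dev=D main=C topic=D]
After op 8 (commit): HEAD=dev@E [dev=E main=C topic=D]
After op 9 (merge): HEAD=dev@F [dev=F main=C topic=D]
After op 10 (commit): HEAD=dev@G [dev=G main=C topic=D]
After op 11 (commit): HEAD=dev@H [dev=H main=C topic=D]
ancestors(dev=H): ['A', 'D', 'E', 'F', 'G', 'H']
ancestors(topic=D): ['A', 'D']
common: ['A', 'D']

Answer: D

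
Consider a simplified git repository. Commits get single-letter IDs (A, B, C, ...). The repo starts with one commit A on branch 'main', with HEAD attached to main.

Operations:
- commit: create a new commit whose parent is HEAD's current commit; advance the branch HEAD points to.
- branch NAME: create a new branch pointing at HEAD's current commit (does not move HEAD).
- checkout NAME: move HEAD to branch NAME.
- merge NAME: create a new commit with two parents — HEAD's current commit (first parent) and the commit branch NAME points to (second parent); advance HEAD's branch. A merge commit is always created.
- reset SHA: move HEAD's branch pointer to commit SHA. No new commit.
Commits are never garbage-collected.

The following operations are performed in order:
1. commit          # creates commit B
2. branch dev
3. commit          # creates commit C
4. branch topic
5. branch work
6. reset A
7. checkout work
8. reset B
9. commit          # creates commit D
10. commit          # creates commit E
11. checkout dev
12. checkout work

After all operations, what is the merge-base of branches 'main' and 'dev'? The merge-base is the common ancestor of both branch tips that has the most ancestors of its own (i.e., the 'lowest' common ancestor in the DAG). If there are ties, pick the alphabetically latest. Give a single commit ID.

After op 1 (commit): HEAD=main@B [main=B]
After op 2 (branch): HEAD=main@B [dev=B main=B]
After op 3 (commit): HEAD=main@C [dev=B main=C]
After op 4 (branch): HEAD=main@C [dev=B main=C topic=C]
After op 5 (branch): HEAD=main@C [dev=B main=C topic=C work=C]
After op 6 (reset): HEAD=main@A [dev=B main=A topic=C work=C]
After op 7 (checkout): HEAD=work@C [dev=B main=A topic=C work=C]
After op 8 (reset): HEAD=work@B [dev=B main=A topic=C work=B]
After op 9 (commit): HEAD=work@D [dev=B main=A topic=C work=D]
After op 10 (commit): HEAD=work@E [dev=B main=A topic=C work=E]
After op 11 (checkout): HEAD=dev@B [dev=B main=A topic=C work=E]
After op 12 (checkout): HEAD=work@E [dev=B main=A topic=C work=E]
ancestors(main=A): ['A']
ancestors(dev=B): ['A', 'B']
common: ['A']

Answer: A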